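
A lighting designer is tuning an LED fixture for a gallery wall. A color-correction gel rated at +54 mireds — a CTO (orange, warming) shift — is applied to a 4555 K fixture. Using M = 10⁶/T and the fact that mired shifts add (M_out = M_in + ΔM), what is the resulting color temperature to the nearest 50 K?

3650 K

M_in = 10⁶/4555 = 219.54 mireds.
M_out = 219.54 + (+54) = 273.54 mireds.
T_out = 10⁶/273.54 = 3655.8 K → 3650 K.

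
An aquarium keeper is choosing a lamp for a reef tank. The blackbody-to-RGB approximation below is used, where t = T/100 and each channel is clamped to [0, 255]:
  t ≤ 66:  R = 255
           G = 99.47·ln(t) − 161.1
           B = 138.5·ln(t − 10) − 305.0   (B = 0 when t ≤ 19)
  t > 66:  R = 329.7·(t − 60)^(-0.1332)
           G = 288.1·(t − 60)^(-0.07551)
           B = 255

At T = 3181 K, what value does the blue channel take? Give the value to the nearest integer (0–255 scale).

122

t = 3181/100 = 31.81; the t ≤ 66 branch applies.
B = 138.5·ln(31.81 − 10) − 305.0 = 138.5·ln 21.81 − 305.0 = 138.5·3.0824 − 305.0 = 121.908.
Rounded: 122.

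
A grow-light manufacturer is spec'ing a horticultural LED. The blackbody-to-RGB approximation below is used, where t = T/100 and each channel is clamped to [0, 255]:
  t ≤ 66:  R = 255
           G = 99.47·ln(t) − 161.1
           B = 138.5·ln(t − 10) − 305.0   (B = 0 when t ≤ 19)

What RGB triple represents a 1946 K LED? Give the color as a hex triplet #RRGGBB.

t = 1946/100 = 19.46; the t ≤ 66 branch applies.
R = 255 by definition for t ≤ 66.
G = 99.47·ln 19.46 − 161.1 = 99.47·2.9684 − 161.1 = 134.163.
B = 138.5·ln(19.46 − 10) − 305.0 = 138.5·ln 9.46 − 305.0 = 138.5·2.2471 − 305.0 = 6.220.
Rounded: (255, 134, 6).
In hex: #FF8606.

#FF8606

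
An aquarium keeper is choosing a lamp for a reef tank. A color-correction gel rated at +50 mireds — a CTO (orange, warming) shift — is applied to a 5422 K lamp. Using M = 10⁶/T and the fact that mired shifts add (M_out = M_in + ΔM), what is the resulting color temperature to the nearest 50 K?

4250 K

M_in = 10⁶/5422 = 184.43 mireds.
M_out = 184.43 + (+50) = 234.43 mireds.
T_out = 10⁶/234.43 = 4265.6 K → 4250 K.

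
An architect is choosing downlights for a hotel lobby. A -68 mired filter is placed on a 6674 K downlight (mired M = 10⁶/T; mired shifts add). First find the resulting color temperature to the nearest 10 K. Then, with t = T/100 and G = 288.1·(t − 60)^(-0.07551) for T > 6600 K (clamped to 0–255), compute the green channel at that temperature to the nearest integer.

M_in = 10⁶/6674 = 149.84; M_out = 149.84 + (-68) = 81.84.
T_out = 10⁶/81.84 = 12219.7 K → 12220 K; t = 122.2.
G = 288.1·(122.2 − 60)^(-0.07551) = 288.1·62.2^(-0.07551) = 288.1·0.73207 = 210.909.
Rounded: 211.

211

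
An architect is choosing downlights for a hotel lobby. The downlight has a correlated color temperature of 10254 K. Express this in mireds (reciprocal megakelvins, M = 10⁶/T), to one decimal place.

97.5 mireds

M = 10⁶ / 10254 = 97.523 → 97.5 mireds.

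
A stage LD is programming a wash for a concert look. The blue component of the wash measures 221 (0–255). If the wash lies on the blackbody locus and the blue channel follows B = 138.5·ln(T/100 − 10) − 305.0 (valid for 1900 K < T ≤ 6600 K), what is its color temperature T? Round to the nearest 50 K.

5450 K

ln(t − 10) = (221 + 305.0) / 138.5 = 3.7978.
t − 10 = e^3.7978 = 44.604, so t = 54.604.
T = 100·t = 5460 K → 5450 K to the nearest 50 K.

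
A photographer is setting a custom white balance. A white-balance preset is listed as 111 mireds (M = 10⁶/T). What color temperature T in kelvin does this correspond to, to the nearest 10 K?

9010 K

T = 10⁶ / 111 = 9009.01 K → 9010 K.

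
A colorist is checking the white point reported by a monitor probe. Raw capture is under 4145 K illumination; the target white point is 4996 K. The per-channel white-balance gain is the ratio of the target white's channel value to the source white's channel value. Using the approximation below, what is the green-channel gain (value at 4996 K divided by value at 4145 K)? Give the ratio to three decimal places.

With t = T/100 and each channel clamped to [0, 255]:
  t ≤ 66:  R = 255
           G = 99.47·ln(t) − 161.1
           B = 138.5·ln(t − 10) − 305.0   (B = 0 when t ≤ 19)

1.089

At 4145 K (t = 41.45):
  G = 99.47·ln 41.45 − 161.1 = 99.47·3.7245 − 161.1 = 209.375.
At 4996 K (t = 49.96):
  G = 99.47·ln 49.96 − 161.1 = 99.47·3.9112 − 161.1 = 227.949.
Gain = 227.949 / 209.375 = 1.0887 → 1.089.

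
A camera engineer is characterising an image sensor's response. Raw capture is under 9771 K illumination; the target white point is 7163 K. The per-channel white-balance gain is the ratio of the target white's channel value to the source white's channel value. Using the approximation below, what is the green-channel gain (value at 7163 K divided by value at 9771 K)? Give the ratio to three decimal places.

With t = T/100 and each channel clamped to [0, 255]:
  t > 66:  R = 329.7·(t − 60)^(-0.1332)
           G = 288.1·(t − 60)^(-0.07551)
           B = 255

1.093

At 9771 K (t = 97.71):
  G = 288.1·(97.71 − 60)^(-0.07551) = 288.1·37.71^(-0.07551) = 288.1·0.76026 = 219.031.
At 7163 K (t = 71.63):
  G = 288.1·(71.63 − 60)^(-0.07551) = 288.1·11.63^(-0.07551) = 288.1·0.83088 = 239.376.
Gain = 239.376 / 219.031 = 1.0929 → 1.093.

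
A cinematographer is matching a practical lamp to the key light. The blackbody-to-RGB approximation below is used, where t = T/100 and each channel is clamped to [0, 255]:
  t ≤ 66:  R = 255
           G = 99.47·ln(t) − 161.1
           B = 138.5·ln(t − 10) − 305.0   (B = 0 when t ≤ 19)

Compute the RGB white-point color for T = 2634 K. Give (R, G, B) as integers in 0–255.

(255, 164, 82)

t = 2634/100 = 26.34; the t ≤ 66 branch applies.
R = 255 by definition for t ≤ 66.
G = 99.47·ln 26.34 − 161.1 = 99.47·3.2711 − 161.1 = 164.275.
B = 138.5·ln(26.34 − 10) − 305.0 = 138.5·ln 16.34 − 305.0 = 138.5·2.7936 − 305.0 = 81.916.
Rounded: (255, 164, 82).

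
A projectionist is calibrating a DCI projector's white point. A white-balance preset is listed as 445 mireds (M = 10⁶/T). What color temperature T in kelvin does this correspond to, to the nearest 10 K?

T = 10⁶ / 445 = 2247.19 K → 2250 K.

2250 K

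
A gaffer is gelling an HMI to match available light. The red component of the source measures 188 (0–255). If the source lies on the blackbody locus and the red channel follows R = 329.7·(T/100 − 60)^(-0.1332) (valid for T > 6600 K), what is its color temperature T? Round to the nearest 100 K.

(t − 60)^(-0.1332) = 188/329.7 = 0.57022.
t − 60 = 0.57022^(1/-0.1332) = 0.57022^(-7.508) = 67.848, so t = 127.848.
T = 100·t = 12785 K → 12800 K to the nearest 100 K.

12800 K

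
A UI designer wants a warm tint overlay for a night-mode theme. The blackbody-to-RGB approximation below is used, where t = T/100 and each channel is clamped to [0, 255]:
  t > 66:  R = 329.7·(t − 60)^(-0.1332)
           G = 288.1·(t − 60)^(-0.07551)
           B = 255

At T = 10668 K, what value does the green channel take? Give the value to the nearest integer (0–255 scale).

t = 10668/100 = 106.68; the t > 66 branch applies.
G = 288.1·(106.68 − 60)^(-0.07551) = 288.1·46.68^(-0.07551) = 288.1·0.74811 = 215.530.
Rounded: 216.

216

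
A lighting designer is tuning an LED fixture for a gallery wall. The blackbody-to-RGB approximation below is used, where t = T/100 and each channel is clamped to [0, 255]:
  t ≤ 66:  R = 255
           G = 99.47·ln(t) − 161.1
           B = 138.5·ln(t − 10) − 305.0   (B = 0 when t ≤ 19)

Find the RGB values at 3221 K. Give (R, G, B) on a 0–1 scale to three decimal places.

(1.000, 0.723, 0.488)

t = 3221/100 = 32.21; the t ≤ 66 branch applies.
R = 255 by definition for t ≤ 66.
G = 99.47·ln 32.21 − 161.1 = 99.47·3.4723 − 161.1 = 184.287.
B = 138.5·ln(32.21 − 10) − 305.0 = 138.5·ln 22.21 − 305.0 = 138.5·3.1005 − 305.0 = 124.425.
Dividing each by 255: (1.0000, 0.7227, 0.4879) → (1.000, 0.723, 0.488).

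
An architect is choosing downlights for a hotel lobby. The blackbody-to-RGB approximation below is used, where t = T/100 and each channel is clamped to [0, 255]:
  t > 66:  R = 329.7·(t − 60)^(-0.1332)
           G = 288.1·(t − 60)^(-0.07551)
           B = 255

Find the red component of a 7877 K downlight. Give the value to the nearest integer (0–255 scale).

223

t = 7877/100 = 78.77; the t > 66 branch applies.
R = 329.7·(78.77 − 60)^(-0.1332) = 329.7·18.77^(-0.1332) = 329.7·0.67667 = 223.097.
Rounded: 223.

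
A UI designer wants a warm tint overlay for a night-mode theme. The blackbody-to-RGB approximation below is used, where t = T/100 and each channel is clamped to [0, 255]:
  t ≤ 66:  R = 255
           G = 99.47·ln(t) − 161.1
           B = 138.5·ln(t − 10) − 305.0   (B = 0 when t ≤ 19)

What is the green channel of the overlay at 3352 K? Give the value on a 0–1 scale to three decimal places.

0.738

t = 3352/100 = 33.52; the t ≤ 66 branch applies.
G = 99.47·ln 33.52 − 161.1 = 99.47·3.5121 − 161.1 = 188.253.
On a 0–1 scale: 188.253/255 = 0.7382 → 0.738.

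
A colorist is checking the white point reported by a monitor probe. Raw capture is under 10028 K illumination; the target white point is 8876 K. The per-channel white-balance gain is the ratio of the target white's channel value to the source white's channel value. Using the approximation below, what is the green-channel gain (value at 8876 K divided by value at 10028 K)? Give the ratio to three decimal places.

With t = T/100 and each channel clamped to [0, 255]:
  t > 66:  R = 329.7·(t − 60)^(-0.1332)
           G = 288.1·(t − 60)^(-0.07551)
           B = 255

1.026

At 10028 K (t = 100.28):
  G = 288.1·(100.28 − 60)^(-0.07551) = 288.1·40.28^(-0.07551) = 288.1·0.75648 = 217.943.
At 8876 K (t = 88.76):
  G = 288.1·(88.76 − 60)^(-0.07551) = 288.1·28.76^(-0.07551) = 288.1·0.77597 = 223.558.
Gain = 223.558 / 217.943 = 1.0258 → 1.026.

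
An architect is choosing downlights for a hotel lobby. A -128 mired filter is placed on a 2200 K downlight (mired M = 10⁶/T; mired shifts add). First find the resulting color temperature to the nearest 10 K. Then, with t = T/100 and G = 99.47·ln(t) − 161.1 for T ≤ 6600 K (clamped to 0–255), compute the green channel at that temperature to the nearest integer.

179

M_in = 10⁶/2200 = 454.55; M_out = 454.55 + (-128) = 326.55.
T_out = 10⁶/326.55 = 3062.4 K → 3060 K; t = 30.6.
G = 99.47·ln 30.6 − 161.1 = 99.47·3.4210 − 161.1 = 179.187.
Rounded: 179.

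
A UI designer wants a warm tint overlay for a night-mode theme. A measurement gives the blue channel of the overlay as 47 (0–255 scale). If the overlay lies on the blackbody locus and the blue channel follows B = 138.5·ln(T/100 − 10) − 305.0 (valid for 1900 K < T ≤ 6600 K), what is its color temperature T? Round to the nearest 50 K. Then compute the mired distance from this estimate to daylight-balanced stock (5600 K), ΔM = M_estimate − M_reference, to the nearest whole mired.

ln(t − 10) = (47 + 305.0) / 138.5 = 2.5415.
t − 10 = e^2.5415 = 12.699, so t = 22.699.
T = 100·t = 2270 K → 2250 K to the nearest 50 K.
M_estimate = 10⁶/2250 = 444.44; M_reference = 10⁶/5600 = 178.57.
ΔM = 444.44 − 178.57 = 265.87 → +266 mireds.

+266 mireds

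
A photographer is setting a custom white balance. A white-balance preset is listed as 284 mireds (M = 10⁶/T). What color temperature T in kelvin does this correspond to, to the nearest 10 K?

3520 K

T = 10⁶ / 284 = 3521.13 K → 3520 K.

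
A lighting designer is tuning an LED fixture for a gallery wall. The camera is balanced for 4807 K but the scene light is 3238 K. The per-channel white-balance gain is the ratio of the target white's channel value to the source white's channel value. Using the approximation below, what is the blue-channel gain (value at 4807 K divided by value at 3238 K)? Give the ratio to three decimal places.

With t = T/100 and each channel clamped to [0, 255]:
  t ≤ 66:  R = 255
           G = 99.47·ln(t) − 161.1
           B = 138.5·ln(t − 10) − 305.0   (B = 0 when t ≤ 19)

1.586

At 3238 K (t = 32.38):
  B = 138.5·ln(32.38 − 10) − 305.0 = 138.5·ln 22.38 − 305.0 = 138.5·3.1082 − 305.0 = 125.481.
At 4807 K (t = 48.07):
  B = 138.5·ln(48.07 − 10) − 305.0 = 138.5·ln 38.07 − 305.0 = 138.5·3.6394 − 305.0 = 199.061.
Gain = 199.061 / 125.481 = 1.5864 → 1.586.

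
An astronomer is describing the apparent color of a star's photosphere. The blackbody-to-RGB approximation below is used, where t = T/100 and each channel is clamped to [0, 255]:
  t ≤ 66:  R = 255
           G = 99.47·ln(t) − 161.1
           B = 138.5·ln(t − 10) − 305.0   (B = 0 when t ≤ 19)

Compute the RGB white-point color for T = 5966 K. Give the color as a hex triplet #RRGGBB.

#FFF6EC

t = 5966/100 = 59.66; the t ≤ 66 branch applies.
R = 255 by definition for t ≤ 66.
G = 99.47·ln 59.66 − 161.1 = 99.47·4.0887 − 161.1 = 245.599.
B = 138.5·ln(59.66 − 10) − 305.0 = 138.5·ln 49.66 − 305.0 = 138.5·3.9052 − 305.0 = 235.870.
Rounded: (255, 246, 236).
In hex: #FFF6EC.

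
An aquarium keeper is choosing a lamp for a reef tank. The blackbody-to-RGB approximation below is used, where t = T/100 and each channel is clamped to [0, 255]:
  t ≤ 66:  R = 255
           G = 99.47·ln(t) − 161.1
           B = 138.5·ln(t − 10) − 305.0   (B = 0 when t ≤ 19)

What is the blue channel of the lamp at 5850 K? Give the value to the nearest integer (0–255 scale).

t = 5850/100 = 58.5; the t ≤ 66 branch applies.
B = 138.5·ln(58.5 − 10) − 305.0 = 138.5·ln 48.5 − 305.0 = 138.5·3.8816 − 305.0 = 232.597.
Rounded: 233.

233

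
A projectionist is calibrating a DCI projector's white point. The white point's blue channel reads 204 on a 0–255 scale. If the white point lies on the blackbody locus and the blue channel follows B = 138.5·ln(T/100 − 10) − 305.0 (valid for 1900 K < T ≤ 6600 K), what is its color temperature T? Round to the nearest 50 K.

ln(t − 10) = (204 + 305.0) / 138.5 = 3.6751.
t − 10 = e^3.6751 = 39.452, so t = 49.452.
T = 100·t = 4945 K → 4950 K to the nearest 50 K.

4950 K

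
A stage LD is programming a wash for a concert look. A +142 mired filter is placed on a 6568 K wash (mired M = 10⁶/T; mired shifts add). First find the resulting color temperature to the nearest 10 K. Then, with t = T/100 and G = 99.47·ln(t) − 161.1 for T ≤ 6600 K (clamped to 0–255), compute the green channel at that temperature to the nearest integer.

190

M_in = 10⁶/6568 = 152.25; M_out = 152.25 + (+142) = 294.25.
T_out = 10⁶/294.25 = 3398.4 K → 3400 K; t = 34.
G = 99.47·ln 34 − 161.1 = 99.47·3.5264 − 161.1 = 189.667.
Rounded: 190.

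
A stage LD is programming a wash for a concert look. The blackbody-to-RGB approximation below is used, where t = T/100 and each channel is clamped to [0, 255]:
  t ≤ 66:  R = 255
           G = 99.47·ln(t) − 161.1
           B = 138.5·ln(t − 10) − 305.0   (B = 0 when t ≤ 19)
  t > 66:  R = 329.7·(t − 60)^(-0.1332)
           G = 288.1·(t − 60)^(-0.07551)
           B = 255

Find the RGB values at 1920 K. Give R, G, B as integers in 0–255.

t = 1920/100 = 19.2; the t ≤ 66 branch applies.
R = 255 by definition for t ≤ 66.
G = 99.47·ln 19.2 − 161.1 = 99.47·2.9549 − 161.1 = 132.825.
B = 138.5·ln(19.2 − 10) − 305.0 = 138.5·ln 9.2 − 305.0 = 138.5·2.2192 − 305.0 = 2.360.
Rounded: (255, 133, 2).

R=255, G=133, B=2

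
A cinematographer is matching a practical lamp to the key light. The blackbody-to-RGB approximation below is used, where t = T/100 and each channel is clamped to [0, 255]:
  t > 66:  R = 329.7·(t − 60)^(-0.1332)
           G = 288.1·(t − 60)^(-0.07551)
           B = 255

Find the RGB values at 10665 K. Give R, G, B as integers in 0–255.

t = 10665/100 = 106.65; the t > 66 branch applies.
R = 329.7·(106.65 − 60)^(-0.1332) = 329.7·46.65^(-0.1332) = 329.7·0.59939 = 197.619.
G = 288.1·(106.65 − 60)^(-0.07551) = 288.1·46.65^(-0.07551) = 288.1·0.74814 = 215.540.
B = 255 by definition for t > 66.
Rounded: (198, 216, 255).

R=198, G=216, B=255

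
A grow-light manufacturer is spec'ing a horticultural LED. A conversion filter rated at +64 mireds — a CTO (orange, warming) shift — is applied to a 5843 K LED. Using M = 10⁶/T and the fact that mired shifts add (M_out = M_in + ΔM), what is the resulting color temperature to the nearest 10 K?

4250 K

M_in = 10⁶/5843 = 171.14 mireds.
M_out = 171.14 + (+64) = 235.14 mireds.
T_out = 10⁶/235.14 = 4252.7 K → 4250 K.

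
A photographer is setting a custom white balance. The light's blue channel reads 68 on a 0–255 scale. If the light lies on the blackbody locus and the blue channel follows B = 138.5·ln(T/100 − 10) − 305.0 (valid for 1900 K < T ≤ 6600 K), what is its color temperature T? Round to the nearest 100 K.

ln(t − 10) = (68 + 305.0) / 138.5 = 2.6931.
t − 10 = e^2.6931 = 14.778, so t = 24.778.
T = 100·t = 2478 K → 2500 K to the nearest 100 K.

2500 K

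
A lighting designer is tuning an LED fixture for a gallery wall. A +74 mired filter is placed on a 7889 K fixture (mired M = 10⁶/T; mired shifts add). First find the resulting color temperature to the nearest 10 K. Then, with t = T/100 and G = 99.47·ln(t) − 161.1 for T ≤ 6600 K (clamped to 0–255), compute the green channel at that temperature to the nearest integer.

M_in = 10⁶/7889 = 126.76; M_out = 126.76 + (+74) = 200.76.
T_out = 10⁶/200.76 = 4981.1 K → 4980 K; t = 49.8.
G = 99.47·ln 49.8 − 161.1 = 99.47·3.9080 − 161.1 = 227.630.
Rounded: 228.

228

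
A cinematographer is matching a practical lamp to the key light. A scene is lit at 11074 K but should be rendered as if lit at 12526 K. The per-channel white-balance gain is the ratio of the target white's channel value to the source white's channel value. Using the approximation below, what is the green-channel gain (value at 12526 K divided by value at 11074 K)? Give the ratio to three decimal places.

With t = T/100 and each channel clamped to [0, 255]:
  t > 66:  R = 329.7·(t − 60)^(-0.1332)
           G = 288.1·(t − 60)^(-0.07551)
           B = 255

0.981

At 11074 K (t = 110.74):
  G = 288.1·(110.74 − 60)^(-0.07551) = 288.1·50.74^(-0.07551) = 288.1·0.74341 = 214.177.
At 12526 K (t = 125.26):
  G = 288.1·(125.26 − 60)^(-0.07551) = 288.1·65.26^(-0.07551) = 288.1·0.72942 = 210.145.
Gain = 210.145 / 214.177 = 0.9812 → 0.981.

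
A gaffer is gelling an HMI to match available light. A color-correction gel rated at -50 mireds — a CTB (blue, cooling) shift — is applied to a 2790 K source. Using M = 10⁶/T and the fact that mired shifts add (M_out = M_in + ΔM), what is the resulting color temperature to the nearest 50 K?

3250 K

M_in = 10⁶/2790 = 358.42 mireds.
M_out = 358.42 + (-50) = 308.42 mireds.
T_out = 10⁶/308.42 = 3242.3 K → 3250 K.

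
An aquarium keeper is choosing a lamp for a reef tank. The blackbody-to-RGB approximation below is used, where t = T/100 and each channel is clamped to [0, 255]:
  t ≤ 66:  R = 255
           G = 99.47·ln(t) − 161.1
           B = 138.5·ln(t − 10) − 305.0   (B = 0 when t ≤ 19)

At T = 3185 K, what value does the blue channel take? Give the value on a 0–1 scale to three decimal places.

0.479

t = 3185/100 = 31.85; the t ≤ 66 branch applies.
B = 138.5·ln(31.85 − 10) − 305.0 = 138.5·ln 21.85 − 305.0 = 138.5·3.0842 − 305.0 = 122.162.
On a 0–1 scale: 122.162/255 = 0.4791 → 0.479.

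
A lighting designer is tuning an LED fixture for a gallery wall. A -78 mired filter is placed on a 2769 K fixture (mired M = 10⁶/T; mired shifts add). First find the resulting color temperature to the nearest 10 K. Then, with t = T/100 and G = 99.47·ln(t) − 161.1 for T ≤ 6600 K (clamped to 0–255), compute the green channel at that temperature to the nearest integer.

193

M_in = 10⁶/2769 = 361.14; M_out = 361.14 + (-78) = 283.14.
T_out = 10⁶/283.14 = 3531.8 K → 3530 K; t = 35.3.
G = 99.47·ln 35.3 − 161.1 = 99.47·3.5639 − 161.1 = 193.399.
Rounded: 193.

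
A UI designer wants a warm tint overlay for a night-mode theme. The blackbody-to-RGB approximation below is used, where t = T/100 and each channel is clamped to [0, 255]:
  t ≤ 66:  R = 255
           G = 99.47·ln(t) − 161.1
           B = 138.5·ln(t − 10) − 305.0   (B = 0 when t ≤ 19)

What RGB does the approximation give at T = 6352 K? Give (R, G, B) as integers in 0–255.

t = 6352/100 = 63.52; the t ≤ 66 branch applies.
R = 255 by definition for t ≤ 66.
G = 99.47·ln 63.52 − 161.1 = 99.47·4.1514 − 161.1 = 251.835.
B = 138.5·ln(63.52 − 10) − 305.0 = 138.5·ln 53.52 − 305.0 = 138.5·3.9801 − 305.0 = 246.238.
Rounded: (255, 252, 246).

(255, 252, 246)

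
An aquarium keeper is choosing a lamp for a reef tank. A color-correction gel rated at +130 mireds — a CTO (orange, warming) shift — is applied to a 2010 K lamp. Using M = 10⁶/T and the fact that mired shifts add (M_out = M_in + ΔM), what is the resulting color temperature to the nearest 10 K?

M_in = 10⁶/2010 = 497.51 mireds.
M_out = 497.51 + (+130) = 627.51 mireds.
T_out = 10⁶/627.51 = 1593.6 K → 1590 K.

1590 K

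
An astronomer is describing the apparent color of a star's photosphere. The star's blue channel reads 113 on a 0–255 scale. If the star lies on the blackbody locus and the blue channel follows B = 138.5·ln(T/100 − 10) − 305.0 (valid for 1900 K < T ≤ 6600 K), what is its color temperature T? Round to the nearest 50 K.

ln(t − 10) = (113 + 305.0) / 138.5 = 3.0181.
t − 10 = e^3.0181 = 20.451, so t = 30.451.
T = 100·t = 3045 K → 3050 K to the nearest 50 K.

3050 K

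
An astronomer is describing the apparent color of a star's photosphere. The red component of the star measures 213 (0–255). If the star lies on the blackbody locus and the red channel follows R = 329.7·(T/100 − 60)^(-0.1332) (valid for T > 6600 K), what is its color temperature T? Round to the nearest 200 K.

(t − 60)^(-0.1332) = 213/329.7 = 0.64604.
t − 60 = 0.64604^(1/-0.1332) = 0.64604^(-7.508) = 26.575, so t = 86.575.
T = 100·t = 8657 K → 8600 K to the nearest 200 K.

8600 K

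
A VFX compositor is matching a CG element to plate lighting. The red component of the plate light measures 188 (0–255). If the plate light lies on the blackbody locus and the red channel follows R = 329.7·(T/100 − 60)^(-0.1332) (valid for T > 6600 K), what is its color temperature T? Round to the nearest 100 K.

(t − 60)^(-0.1332) = 188/329.7 = 0.57022.
t − 60 = 0.57022^(1/-0.1332) = 0.57022^(-7.508) = 67.848, so t = 127.848.
T = 100·t = 12785 K → 12800 K to the nearest 100 K.

12800 K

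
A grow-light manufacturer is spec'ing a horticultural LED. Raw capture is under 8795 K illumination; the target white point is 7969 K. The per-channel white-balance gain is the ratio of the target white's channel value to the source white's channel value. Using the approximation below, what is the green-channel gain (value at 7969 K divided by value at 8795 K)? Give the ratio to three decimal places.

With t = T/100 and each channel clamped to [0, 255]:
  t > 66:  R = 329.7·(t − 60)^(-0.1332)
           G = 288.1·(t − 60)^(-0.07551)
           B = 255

1.027

At 8795 K (t = 87.95):
  G = 288.1·(87.95 − 60)^(-0.07551) = 288.1·27.95^(-0.07551) = 288.1·0.77765 = 224.041.
At 7969 K (t = 79.69):
  G = 288.1·(79.69 − 60)^(-0.07551) = 288.1·19.69^(-0.07551) = 288.1·0.79849 = 230.046.
Gain = 230.046 / 224.041 = 1.0268 → 1.027.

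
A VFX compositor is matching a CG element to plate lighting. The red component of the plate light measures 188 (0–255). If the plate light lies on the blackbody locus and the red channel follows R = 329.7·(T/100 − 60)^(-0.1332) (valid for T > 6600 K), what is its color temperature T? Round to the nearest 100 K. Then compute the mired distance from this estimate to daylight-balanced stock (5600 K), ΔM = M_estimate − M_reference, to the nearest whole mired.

(t − 60)^(-0.1332) = 188/329.7 = 0.57022.
t − 60 = 0.57022^(1/-0.1332) = 0.57022^(-7.508) = 67.848, so t = 127.848.
T = 100·t = 12785 K → 12800 K to the nearest 100 K.
M_estimate = 10⁶/12800 = 78.12; M_reference = 10⁶/5600 = 178.57.
ΔM = 78.12 − 178.57 = -100.45 → -100 mireds.

-100 mireds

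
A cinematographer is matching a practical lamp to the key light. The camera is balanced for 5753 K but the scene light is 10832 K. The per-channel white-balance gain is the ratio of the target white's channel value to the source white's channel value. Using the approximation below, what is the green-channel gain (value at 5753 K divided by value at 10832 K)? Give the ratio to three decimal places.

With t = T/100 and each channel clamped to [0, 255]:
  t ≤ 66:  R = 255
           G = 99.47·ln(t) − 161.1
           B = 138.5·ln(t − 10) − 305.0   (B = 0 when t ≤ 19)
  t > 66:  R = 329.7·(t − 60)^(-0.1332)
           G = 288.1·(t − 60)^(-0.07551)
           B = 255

1.126

At 10832 K (t = 108.32):
  G = 288.1·(108.32 − 60)^(-0.07551) = 288.1·48.32^(-0.07551) = 288.1·0.74616 = 214.969.
At 5753 K (t = 57.53):
  G = 99.47·ln 57.53 − 161.1 = 99.47·4.0523 − 161.1 = 241.983.
Gain = 241.983 / 214.969 = 1.1257 → 1.126.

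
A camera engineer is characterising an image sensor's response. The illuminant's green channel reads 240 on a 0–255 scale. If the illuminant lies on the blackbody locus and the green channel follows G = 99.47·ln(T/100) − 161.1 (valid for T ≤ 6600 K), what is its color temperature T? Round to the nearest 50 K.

ln t = (240 + 161.1) / 99.47 = 4.0324.
t = e^4.0324 = 56.394.
T = 100·t = 5639 K → 5650 K to the nearest 50 K.

5650 K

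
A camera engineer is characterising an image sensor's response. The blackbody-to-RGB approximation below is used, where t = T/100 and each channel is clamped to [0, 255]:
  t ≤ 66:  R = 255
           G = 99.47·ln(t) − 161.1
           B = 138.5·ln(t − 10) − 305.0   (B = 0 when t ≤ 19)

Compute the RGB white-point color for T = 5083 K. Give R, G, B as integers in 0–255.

t = 5083/100 = 50.83; the t ≤ 66 branch applies.
R = 255 by definition for t ≤ 66.
G = 99.47·ln 50.83 − 161.1 = 99.47·3.9285 − 161.1 = 229.667.
B = 138.5·ln(50.83 − 10) − 305.0 = 138.5·ln 40.83 − 305.0 = 138.5·3.7094 − 305.0 = 208.754.
Rounded: (255, 230, 209).

R=255, G=230, B=209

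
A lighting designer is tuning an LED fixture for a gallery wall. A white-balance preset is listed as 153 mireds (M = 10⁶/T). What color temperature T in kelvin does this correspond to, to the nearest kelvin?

T = 10⁶ / 153 = 6535.95 K → 6536 K.

6536 K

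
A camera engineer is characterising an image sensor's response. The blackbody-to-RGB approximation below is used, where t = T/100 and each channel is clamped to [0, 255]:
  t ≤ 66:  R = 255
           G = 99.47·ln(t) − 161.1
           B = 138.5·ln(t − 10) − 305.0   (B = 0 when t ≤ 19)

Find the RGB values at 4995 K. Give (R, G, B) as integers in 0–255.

t = 4995/100 = 49.95; the t ≤ 66 branch applies.
R = 255 by definition for t ≤ 66.
G = 99.47·ln 49.95 − 161.1 = 99.47·3.9110 − 161.1 = 227.929.
B = 138.5·ln(49.95 − 10) − 305.0 = 138.5·ln 39.95 − 305.0 = 138.5·3.6876 − 305.0 = 205.737.
Rounded: (255, 228, 206).

(255, 228, 206)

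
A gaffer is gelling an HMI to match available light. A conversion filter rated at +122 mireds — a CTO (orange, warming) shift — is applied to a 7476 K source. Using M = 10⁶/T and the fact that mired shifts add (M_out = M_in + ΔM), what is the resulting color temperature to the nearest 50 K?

M_in = 10⁶/7476 = 133.76 mireds.
M_out = 133.76 + (+122) = 255.76 mireds.
T_out = 10⁶/255.76 = 3909.9 K → 3900 K.

3900 K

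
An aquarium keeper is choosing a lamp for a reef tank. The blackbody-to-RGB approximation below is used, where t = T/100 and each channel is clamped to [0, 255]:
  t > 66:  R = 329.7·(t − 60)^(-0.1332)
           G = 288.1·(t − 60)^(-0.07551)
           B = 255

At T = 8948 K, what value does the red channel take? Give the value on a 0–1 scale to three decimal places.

0.824

t = 8948/100 = 89.48; the t > 66 branch applies.
R = 329.7·(89.48 − 60)^(-0.1332) = 329.7·29.48^(-0.1332) = 329.7·0.63718 = 210.077.
On a 0–1 scale: 210.077/255 = 0.8238 → 0.824.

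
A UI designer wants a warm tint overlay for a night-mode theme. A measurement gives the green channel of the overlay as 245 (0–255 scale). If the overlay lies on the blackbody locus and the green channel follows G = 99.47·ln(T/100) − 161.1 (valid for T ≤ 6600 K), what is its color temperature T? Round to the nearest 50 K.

ln t = (245 + 161.1) / 99.47 = 4.0826.
t = e^4.0826 = 59.302.
T = 100·t = 5930 K → 5950 K to the nearest 50 K.

5950 K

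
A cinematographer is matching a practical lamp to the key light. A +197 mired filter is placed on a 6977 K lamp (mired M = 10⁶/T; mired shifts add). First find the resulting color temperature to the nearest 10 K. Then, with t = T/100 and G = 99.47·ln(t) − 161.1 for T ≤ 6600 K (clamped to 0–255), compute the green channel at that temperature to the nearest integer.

175

M_in = 10⁶/6977 = 143.33; M_out = 143.33 + (+197) = 340.33.
T_out = 10⁶/340.33 = 2938.3 K → 2940 K; t = 29.4.
G = 99.47·ln 29.4 − 161.1 = 99.47·3.3810 − 161.1 = 175.208.
Rounded: 175.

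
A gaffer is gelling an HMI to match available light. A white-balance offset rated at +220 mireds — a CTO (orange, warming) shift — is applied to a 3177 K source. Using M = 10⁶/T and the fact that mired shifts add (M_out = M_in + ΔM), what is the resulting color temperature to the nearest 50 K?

M_in = 10⁶/3177 = 314.76 mireds.
M_out = 314.76 + (+220) = 534.76 mireds.
T_out = 10⁶/534.76 = 1870.0 K → 1850 K.

1850 K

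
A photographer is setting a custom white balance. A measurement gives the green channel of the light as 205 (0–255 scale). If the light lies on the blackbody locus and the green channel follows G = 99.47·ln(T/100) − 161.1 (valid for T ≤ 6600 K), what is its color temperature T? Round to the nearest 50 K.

ln t = (205 + 161.1) / 99.47 = 3.6805.
t = e^3.6805 = 39.666.
T = 100·t = 3967 K → 3950 K to the nearest 50 K.

3950 K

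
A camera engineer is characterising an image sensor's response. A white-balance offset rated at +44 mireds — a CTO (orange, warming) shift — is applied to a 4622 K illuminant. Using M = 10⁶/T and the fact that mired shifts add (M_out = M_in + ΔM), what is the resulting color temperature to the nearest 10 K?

M_in = 10⁶/4622 = 216.36 mireds.
M_out = 216.36 + (+44) = 260.36 mireds.
T_out = 10⁶/260.36 = 3840.9 K → 3840 K.

3840 K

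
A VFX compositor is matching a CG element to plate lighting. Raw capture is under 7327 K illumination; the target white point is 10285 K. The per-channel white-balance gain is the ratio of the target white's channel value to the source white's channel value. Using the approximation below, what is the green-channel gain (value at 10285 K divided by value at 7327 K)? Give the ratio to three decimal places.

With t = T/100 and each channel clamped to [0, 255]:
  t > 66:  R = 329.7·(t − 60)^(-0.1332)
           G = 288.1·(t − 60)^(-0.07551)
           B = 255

0.915

At 7327 K (t = 73.27):
  G = 288.1·(73.27 − 60)^(-0.07551) = 288.1·13.27^(-0.07551) = 288.1·0.82264 = 237.004.
At 10285 K (t = 102.85):
  G = 288.1·(102.85 − 60)^(-0.07551) = 288.1·42.85^(-0.07551) = 288.1·0.75296 = 216.928.
Gain = 216.928 / 237.004 = 0.9153 → 0.915.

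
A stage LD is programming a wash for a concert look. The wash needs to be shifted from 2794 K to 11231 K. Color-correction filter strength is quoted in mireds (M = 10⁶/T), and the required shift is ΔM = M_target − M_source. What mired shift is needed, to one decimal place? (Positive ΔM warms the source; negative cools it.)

M_source = 10⁶/2794 = 357.910; M_target = 10⁶/11231 = 89.039.
ΔM = 89.039 − 357.910 = -268.871 → -268.9 mireds, a cooling shift.

-268.9 mireds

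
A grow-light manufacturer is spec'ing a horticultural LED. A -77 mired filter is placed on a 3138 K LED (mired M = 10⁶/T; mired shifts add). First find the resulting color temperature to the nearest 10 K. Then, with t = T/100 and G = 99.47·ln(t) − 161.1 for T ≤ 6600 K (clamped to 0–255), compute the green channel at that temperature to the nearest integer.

209

M_in = 10⁶/3138 = 318.67; M_out = 318.67 + (-77) = 241.67.
T_out = 10⁶/241.67 = 4137.8 K → 4140 K; t = 41.4.
G = 99.47·ln 41.4 − 161.1 = 99.47·3.7233 − 161.1 = 209.255.
Rounded: 209.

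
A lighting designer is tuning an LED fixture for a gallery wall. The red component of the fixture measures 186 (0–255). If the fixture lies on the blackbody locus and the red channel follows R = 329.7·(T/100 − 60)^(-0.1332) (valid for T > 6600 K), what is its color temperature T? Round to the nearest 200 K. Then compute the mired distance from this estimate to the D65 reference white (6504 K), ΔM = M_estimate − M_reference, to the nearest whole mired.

-79 mireds

(t − 60)^(-0.1332) = 186/329.7 = 0.56415.
t − 60 = 0.56415^(1/-0.1332) = 0.56415^(-7.508) = 73.521, so t = 133.521.
T = 100·t = 13352 K → 13400 K to the nearest 200 K.
M_estimate = 10⁶/13400 = 74.63; M_reference = 10⁶/6504 = 153.75.
ΔM = 74.63 − 153.75 = -79.12 → -79 mireds.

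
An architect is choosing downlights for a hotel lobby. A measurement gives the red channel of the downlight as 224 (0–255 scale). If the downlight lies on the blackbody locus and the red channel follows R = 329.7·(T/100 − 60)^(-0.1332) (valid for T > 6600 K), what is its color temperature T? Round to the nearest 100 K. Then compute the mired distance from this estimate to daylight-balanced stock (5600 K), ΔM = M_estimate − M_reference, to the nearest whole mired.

-50 mireds

(t − 60)^(-0.1332) = 224/329.7 = 0.67941.
t − 60 = 0.67941^(1/-0.1332) = 0.67941^(-7.508) = 18.209, so t = 78.209.
T = 100·t = 7821 K → 7800 K to the nearest 100 K.
M_estimate = 10⁶/7800 = 128.21; M_reference = 10⁶/5600 = 178.57.
ΔM = 128.21 − 178.57 = -50.37 → -50 mireds.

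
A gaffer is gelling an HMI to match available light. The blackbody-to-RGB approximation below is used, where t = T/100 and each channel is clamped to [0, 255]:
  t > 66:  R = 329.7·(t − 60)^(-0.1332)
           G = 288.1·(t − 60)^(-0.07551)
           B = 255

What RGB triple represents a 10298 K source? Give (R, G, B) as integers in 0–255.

(200, 217, 255)

t = 10298/100 = 102.98; the t > 66 branch applies.
R = 329.7·(102.98 − 60)^(-0.1332) = 329.7·42.98^(-0.1332) = 329.7·0.60597 = 199.787.
G = 288.1·(102.98 − 60)^(-0.07551) = 288.1·42.98^(-0.07551) = 288.1·0.75279 = 216.878.
B = 255 by definition for t > 66.
Rounded: (200, 217, 255).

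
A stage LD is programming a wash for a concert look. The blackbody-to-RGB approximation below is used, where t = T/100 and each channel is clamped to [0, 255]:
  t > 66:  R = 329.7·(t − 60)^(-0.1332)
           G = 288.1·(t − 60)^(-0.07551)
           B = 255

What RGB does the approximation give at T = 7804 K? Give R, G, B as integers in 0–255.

t = 7804/100 = 78.04; the t > 66 branch applies.
R = 329.7·(78.04 − 60)^(-0.1332) = 329.7·18.04^(-0.1332) = 329.7·0.68025 = 224.279.
G = 288.1·(78.04 − 60)^(-0.07551) = 288.1·18.04^(-0.07551) = 288.1·0.80379 = 231.571.
B = 255 by definition for t > 66.
Rounded: (224, 232, 255).

R=224, G=232, B=255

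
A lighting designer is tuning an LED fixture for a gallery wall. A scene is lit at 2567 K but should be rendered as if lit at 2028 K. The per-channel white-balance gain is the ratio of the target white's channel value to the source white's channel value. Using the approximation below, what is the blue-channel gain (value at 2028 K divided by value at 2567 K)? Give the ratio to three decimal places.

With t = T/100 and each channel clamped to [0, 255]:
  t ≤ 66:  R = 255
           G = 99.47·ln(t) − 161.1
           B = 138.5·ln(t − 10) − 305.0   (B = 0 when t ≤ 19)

At 2567 K (t = 25.67):
  B = 138.5·ln(25.67 − 10) − 305.0 = 138.5·ln 15.67 − 305.0 = 138.5·2.7517 − 305.0 = 76.117.
At 2028 K (t = 20.28):
  B = 138.5·ln(20.28 − 10) − 305.0 = 138.5·ln 10.28 − 305.0 = 138.5·2.3302 − 305.0 = 17.733.
Gain = 17.733 / 76.117 = 0.2330 → 0.233.

0.233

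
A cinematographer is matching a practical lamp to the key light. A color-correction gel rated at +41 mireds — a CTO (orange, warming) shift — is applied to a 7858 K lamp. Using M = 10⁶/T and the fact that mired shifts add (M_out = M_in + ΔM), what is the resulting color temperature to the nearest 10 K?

5940 K

M_in = 10⁶/7858 = 127.26 mireds.
M_out = 127.26 + (+41) = 168.26 mireds.
T_out = 10⁶/168.26 = 5943.2 K → 5940 K.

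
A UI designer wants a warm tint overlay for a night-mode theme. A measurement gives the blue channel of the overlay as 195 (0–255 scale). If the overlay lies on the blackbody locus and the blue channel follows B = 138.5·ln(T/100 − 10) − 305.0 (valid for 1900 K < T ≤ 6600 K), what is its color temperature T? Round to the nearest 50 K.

4700 K

ln(t − 10) = (195 + 305.0) / 138.5 = 3.6101.
t − 10 = e^3.6101 = 36.970, so t = 46.970.
T = 100·t = 4697 K → 4700 K to the nearest 50 K.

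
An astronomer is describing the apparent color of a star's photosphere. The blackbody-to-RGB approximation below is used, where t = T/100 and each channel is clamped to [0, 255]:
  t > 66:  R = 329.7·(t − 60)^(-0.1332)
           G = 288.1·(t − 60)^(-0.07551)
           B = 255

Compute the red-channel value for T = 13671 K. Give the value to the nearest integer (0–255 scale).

185

t = 13671/100 = 136.71; the t > 66 branch applies.
R = 329.7·(136.71 − 60)^(-0.1332) = 329.7·76.71^(-0.1332) = 329.7·0.56097 = 184.951.
Rounded: 185.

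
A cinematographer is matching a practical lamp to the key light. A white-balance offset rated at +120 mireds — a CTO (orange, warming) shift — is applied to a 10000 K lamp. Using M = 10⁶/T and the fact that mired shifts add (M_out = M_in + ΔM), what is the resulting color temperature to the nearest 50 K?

4550 K

M_in = 10⁶/10000 = 100.00 mireds.
M_out = 100.00 + (+120) = 220.00 mireds.
T_out = 10⁶/220.00 = 4545.5 K → 4550 K.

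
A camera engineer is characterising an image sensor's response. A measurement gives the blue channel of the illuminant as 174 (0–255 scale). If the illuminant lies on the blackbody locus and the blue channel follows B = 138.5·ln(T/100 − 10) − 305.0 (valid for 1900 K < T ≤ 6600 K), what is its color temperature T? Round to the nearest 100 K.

ln(t − 10) = (174 + 305.0) / 138.5 = 3.4585.
t − 10 = e^3.4585 = 31.769, so t = 41.769.
T = 100·t = 4177 K → 4200 K to the nearest 100 K.

4200 K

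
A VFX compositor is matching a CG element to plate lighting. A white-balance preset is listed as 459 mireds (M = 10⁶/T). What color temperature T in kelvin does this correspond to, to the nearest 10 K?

T = 10⁶ / 459 = 2178.65 K → 2180 K.

2180 K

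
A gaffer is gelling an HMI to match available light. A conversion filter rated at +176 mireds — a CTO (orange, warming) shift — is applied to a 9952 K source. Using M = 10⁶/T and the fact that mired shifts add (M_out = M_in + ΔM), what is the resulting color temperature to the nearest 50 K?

3600 K

M_in = 10⁶/9952 = 100.48 mireds.
M_out = 100.48 + (+176) = 276.48 mireds.
T_out = 10⁶/276.48 = 3616.9 K → 3600 K.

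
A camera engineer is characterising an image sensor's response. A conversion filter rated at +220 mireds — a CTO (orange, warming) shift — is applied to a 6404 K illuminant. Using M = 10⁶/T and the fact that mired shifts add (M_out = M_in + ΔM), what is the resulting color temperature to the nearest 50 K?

2650 K

M_in = 10⁶/6404 = 156.15 mireds.
M_out = 156.15 + (+220) = 376.15 mireds.
T_out = 10⁶/376.15 = 2658.5 K → 2650 K.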